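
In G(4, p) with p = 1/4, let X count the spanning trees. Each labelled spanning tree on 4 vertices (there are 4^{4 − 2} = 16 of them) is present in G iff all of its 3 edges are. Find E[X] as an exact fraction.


K_4 has 4^{4 − 2} = 16 labelled spanning trees.
For each such spanning tree H, let X_H = 1 if all 3 edges of H are present in G. Then P[X_H = 1] = p^{3} = (1/4)^{3} = 1/64.
By linearity: E[X] = Σ_H E[X_H] = 16 · p^{3} = 16 · 1/64 = 1/4.
Numerically: E[X] ≈ 0.25.

E[X] = 16 · (1/4)^{3} = 1/4 ≈ 0.25.


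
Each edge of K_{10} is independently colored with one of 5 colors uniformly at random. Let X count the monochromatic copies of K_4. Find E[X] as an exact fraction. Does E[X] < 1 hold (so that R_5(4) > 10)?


E[X] = C(10, 4) · 5^{1 − 6} = 210 · 5^{−5} = 210/3125.
As a reduced fraction: E[X] = 42/625 ≈ 0.0672.
Is E[X] < 1? YES.
Since E[X] < 1, there exists a 5-coloring of K_{10} with no monochromatic K_4; hence R_5(4) > 10.

E[X] = 42/625 ≈ 0.0672; E[X] < 1, so R_5(4) > 10.


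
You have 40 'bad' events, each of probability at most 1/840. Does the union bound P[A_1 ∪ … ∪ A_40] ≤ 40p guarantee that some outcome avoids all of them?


Union bound: P[∪_{i=1}^{40} A_i] ≤ Σ_i P[A_i] ≤ 40·p = 40·(1/840) = 1/21.
Numerically: 1/21 ≈ 0.0476.
Is 1/21 < 1? YES.
Since P[∪ A_i] ≤ 1/21 < 1, the complement has P[∩ A_i^c] ≥ 1 − 1/21 = 20/21 > 0, so some outcome avoids every A_i.

40·p = 1/21 ≈ 0.0476; existence CERTIFIED by the union bound.


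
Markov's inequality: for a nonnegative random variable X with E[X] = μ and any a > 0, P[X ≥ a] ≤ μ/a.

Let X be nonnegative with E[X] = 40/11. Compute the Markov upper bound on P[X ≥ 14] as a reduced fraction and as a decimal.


μ = E[X] = 40/11, a = 14.
Markov: P[X ≥ 14] ≤ μ/a = (40/11)/14 = 20/77.
Numerically: ≈ 0.259740.
(Since a = 14 > μ = 3.636364, the bound 20/77 is < 1 and informative.)

P[X ≥ 14] ≤ 20/77 ≈ 0.259740.


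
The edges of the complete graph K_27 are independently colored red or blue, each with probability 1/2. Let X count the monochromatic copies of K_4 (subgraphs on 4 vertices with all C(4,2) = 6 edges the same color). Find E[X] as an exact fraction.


Let X = Σ_S X_S over the C(27, 4) = 17550 subsets S of size 4, where X_S = 1 if the K_4 on S is monochromatic.
For a fixed S, the K_4 on S has C(4, 2) = 6 edges. P[all 6 edges red] = (1/2)^6, and likewise for blue, so P[monochromatic] = 2·(1/2)^6 = 2^{1 − 6} = 1/32.
Summing: E[X] = C(27, 4) · 2^{1 − 6} = 17550 · 1/32 = 8775/16.
Numerically: E[X] ≈ 548.4375.

E[X] = C(27,4)·2^(1−C(4,2)) = 8775/16 ≈ 548.4375.


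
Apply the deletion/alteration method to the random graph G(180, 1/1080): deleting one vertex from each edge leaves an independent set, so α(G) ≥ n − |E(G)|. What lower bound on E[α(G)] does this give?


E[|E(G)|] = C(180, 2)·p = 16110 · (1/1080) = 179/12.
E[α(G)] ≥ n − E[|E(G)|] = 180 − 179/12 = 1981/12.
Numerically: ≈ 165.0833.
(This is only a lower bound; the true E[α(G)] may be larger.)

E[α(G)] ≥ 1981/12 ≈ 165.0833.


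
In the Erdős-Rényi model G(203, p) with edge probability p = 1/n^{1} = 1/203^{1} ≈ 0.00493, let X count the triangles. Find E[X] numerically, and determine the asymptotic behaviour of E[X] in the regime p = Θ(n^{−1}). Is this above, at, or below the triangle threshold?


Number of potential triangles: C(203, 3) = 1373701.
Each occurs with probability p³ ≈ (0.00493)³ ≈ 1.19540e-07.
By linearity: E[X] = C(203, 3)·p³ ≈ 1373701 · 1.19540e-07 ≈ 0.164.
Here α = 1, so p = 1/n is exactly at the triangle threshold p ~ 1/n. Asymptotically E[X] → c³/6 = 1³/6 = 1/6 ≈ 0.167, a bounded constant. In this regime the triangle count is asymptotically Poisson(c³/6).

E[X] ≈ 0.164; in regime p = Θ(1/n^{1}) E[X] stays bounded (at the triangle threshold p ~ 1/n).


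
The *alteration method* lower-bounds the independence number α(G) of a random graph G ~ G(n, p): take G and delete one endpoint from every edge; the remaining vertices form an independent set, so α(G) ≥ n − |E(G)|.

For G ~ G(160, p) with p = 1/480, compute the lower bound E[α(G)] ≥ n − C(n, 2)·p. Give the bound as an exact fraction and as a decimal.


E[|E(G)|] = C(160, 2)·p = 12720 · (1/480) = 53/2.
E[α(G)] ≥ n − E[|E(G)|] = 160 − 53/2 = 267/2.
Numerically: ≈ 133.500000.
(This is only a lower bound; the true E[α(G)] may be larger.)

E[α(G)] ≥ 267/2 ≈ 133.500000.


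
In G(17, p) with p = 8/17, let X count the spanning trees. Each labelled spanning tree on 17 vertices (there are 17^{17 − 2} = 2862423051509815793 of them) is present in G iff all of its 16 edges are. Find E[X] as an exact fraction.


K_17 has 17^{17 − 2} = 2862423051509815793 labelled spanning trees.
For each such spanning tree H, let X_H = 1 if all 16 edges of H are present in G. Then P[X_H = 1] = p^{16} = (8/17)^{16} = 281474976710656/48661191875666868481.
Summing the indicators: E[X] = Σ_H E[X_H] = 2862423051509815793 · p^{16} = 2862423051509815793 · 281474976710656/48661191875666868481 = 281474976710656/17.
Numerically: E[X] ≈ 1.65574e+13.

E[X] = 2862423051509815793 · (8/17)^{16} = 281474976710656/17 ≈ 1.65574e+13.


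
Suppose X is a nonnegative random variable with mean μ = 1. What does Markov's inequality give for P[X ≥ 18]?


μ = E[X] = 1, a = 18.
Markov: P[X ≥ 18] ≤ μ/a = (1)/18 = 1/18.
Numerically: ≈ 0.056.
(Since a = 18 > μ = 1.000, the bound 1/18 is < 1 and informative.)

P[X ≥ 18] ≤ 1/18 ≈ 0.056.


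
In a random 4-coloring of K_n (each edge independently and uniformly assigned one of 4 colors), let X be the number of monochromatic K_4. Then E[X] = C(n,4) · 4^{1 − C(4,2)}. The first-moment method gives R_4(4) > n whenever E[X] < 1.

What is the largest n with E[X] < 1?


We need C(n, 4) · 4^{1 − 6} < 1, i.e. C(n, 4) < 4^{6 − 1} = 1024.
Check values of n near the boundary:
  n = 12: C(12, 4) = 495; 495 < 1024? YES
  n = 13: C(13, 4) = 715; 715 < 1024? YES
  n = 14: C(14, 4) = 1001; 1001 < 1024? YES
  n = 15: C(15, 4) = 1365; 1365 < 1024? NO
  n = 16: C(16, 4) = 1820; 1820 < 1024? NO
The largest n with C(n, 4) < 1024 is n = 14 (where E[X] = 1001/1024 ≈ 0.97754). Hence R_4(4) > 14, i.e. R_4(4) ≥ 15.

Largest n = 14; hence R_4(4) > 14.


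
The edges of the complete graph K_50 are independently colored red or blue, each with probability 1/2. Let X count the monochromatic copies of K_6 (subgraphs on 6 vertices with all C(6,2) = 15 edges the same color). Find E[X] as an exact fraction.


Let X = Σ_S X_S over the C(50, 6) = 15890700 subsets S of size 6, where X_S = 1 if the K_6 on S is monochromatic.
For a fixed S, the K_6 on S has C(6, 2) = 15 edges. P[all 15 edges red] = (1/2)^15, and likewise for blue, so P[monochromatic] = 2·(1/2)^15 = 2^{1 − 15} = 1/16384.
By linearity of expectation: E[X] = C(50, 6) · 2^{1 − 15} = 15890700 · 1/16384 = 3972675/4096.
Numerically: E[X] ≈ 969.891.

E[X] = C(50,6)·2^(1−C(6,2)) = 3972675/4096 ≈ 969.891.


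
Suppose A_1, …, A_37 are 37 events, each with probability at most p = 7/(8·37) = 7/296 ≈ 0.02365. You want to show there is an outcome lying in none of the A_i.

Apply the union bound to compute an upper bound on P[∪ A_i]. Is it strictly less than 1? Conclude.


Union bound: P[∪_{i=1}^{37} A_i] ≤ Σ_i P[A_i] ≤ 37·p = 37·(7/296) = 7/8.
Numerically: 7/8 ≈ 0.87500.
Is 7/8 < 1? YES.
Since P[∪ A_i] ≤ 7/8 < 1, the complement has P[∩ A_i^c] ≥ 1 − 7/8 = 1/8 > 0, so some outcome avoids every A_i.

37·p = 7/8 ≈ 0.87500; existence CERTIFIED by the union bound.


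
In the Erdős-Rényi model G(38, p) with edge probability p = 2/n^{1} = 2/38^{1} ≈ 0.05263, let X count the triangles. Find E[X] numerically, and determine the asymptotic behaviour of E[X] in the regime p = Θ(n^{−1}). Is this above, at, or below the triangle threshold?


Number of potential triangles: C(38, 3) = 8436.
Each occurs with probability p³ ≈ (0.05263)³ ≈ 1.457938e-04.
By linearity: E[X] = C(38, 3)·p³ ≈ 8436 · 1.457938e-04 ≈ 1.2299.
Here α = 1, so p = 2/n is exactly at the triangle threshold p ~ 1/n. Asymptotically E[X] → c³/6 = 2³/6 = 4/3 ≈ 1.3333, a bounded constant. In this regime the triangle count is asymptotically Poisson(c³/6).

E[X] ≈ 1.2299; in regime p = Θ(1/n^{1}) E[X] stays bounded (at the triangle threshold p ~ 1/n).


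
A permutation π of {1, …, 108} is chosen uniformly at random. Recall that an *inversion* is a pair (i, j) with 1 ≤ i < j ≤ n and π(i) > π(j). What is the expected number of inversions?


Write X = Σ X_I over the C(108, 2) = 5778 pairs i < j, with X_I the indicator of one inversion.
There are 5778 indicators.
For each fixed pair i < j, the values π(i) and π(j) are two distinct elements of {1, …, 108} in uniformly random order; by symmetry P[π(i) > π(j)] = 1/2.
By linearity: E[X] = 5778 · (1/2) = C(108, 2) · (1/2) = 5778/2 = 2889 ≈ 2889.000.

E[X] = 2889 = 2889.000.


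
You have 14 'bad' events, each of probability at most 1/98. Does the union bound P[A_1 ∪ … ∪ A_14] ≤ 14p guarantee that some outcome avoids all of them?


Union bound: P[∪_{i=1}^{14} A_i] ≤ Σ_i P[A_i] ≤ 14·p = 14·(1/98) = 1/7.
Numerically: 1/7 ≈ 0.142857.
Is 1/7 < 1? YES.
Since P[∪ A_i] ≤ 1/7 < 1, the complement has P[∩ A_i^c] ≥ 1 − 1/7 = 6/7 > 0, so some outcome avoids every A_i.

14·p = 1/7 ≈ 0.142857; existence CERTIFIED by the union bound.


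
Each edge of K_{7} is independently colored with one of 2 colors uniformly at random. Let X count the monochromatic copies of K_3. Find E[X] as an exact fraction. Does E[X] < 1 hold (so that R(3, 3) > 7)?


E[X] = C(7, 3) · 2^{1 − 3} = 35 · 2^{−2} = 35/4.
As a reduced fraction: E[X] = 35/4 ≈ 8.7500000.
Is E[X] < 1? NO.
Since E[X] ≥ 1, the first-moment bound is inconclusive at n = 7; it does NOT by itself certify R(3, 3) > 7.

E[X] = 35/4 ≈ 8.7500000; E[X] ≥ 1; first-moment method inconclusive here.


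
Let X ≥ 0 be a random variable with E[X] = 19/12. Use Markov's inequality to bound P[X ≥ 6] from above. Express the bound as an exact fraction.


μ = E[X] = 19/12, a = 6.
Markov: P[X ≥ 6] ≤ μ/a = (19/12)/6 = 19/72.
Numerically: ≈ 0.264.
(Since a = 6 > μ = 1.583, the bound 19/72 is < 1 and informative.)

P[X ≥ 6] ≤ 19/72 ≈ 0.264.


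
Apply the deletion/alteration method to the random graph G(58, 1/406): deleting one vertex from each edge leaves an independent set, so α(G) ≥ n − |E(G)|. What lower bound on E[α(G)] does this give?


E[|E(G)|] = C(58, 2)·p = 1653 · (1/406) = 57/14.
E[α(G)] ≥ n − E[|E(G)|] = 58 − 57/14 = 755/14.
Numerically: ≈ 53.9286.
(This is only a lower bound; the true E[α(G)] may be larger.)

E[α(G)] ≥ 755/14 ≈ 53.9286.


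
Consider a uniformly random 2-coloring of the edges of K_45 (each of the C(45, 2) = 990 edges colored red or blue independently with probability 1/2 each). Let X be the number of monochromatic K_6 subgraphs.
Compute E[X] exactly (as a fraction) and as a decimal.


Let X = Σ_S X_S over the C(45, 6) = 8145060 subsets S of size 6, where X_S = 1 if the K_6 on S is monochromatic.
For a fixed S, the K_6 on S has C(6, 2) = 15 edges. P[all 15 edges red] = (1/2)^15, and likewise for blue, so P[monochromatic] = 2·(1/2)^15 = 2^{1 − 15} = 1/16384.
By linearity of expectation: E[X] = C(45, 6) · 2^{1 − 15} = 8145060 · 1/16384 = 2036265/4096.
Numerically: E[X] ≈ 497.1350.

E[X] = C(45,6)·2^(1−C(6,2)) = 2036265/4096 ≈ 497.1350.


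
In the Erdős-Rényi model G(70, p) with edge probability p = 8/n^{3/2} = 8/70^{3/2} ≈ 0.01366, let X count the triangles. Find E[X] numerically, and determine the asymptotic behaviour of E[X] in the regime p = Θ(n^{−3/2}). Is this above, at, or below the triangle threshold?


Number of potential triangles: C(70, 3) = 54740.
Each occurs with probability p³ ≈ (0.01366)³ ≈ 2.5487591e-06.
By linearity: E[X] = C(70, 3)·p³ ≈ 54740 · 2.5487591e-06 ≈ 0.13952.
Since α = 3/2 > 1, p = c/n^{3/2} = o(1/n) is below the triangle threshold p ~ 1/n. Asymptotically E[X] ~ (c³/6)·n^{3(1−α)} = (8³/6)·n^{-1.5} → 0, so by Markov's inequality G has no triangles w.h.p.

E[X] ≈ 0.13952; in regime p = Θ(1/n^{3/2}) E[X] tends to 0 (below the triangle threshold p ~ 1/n).


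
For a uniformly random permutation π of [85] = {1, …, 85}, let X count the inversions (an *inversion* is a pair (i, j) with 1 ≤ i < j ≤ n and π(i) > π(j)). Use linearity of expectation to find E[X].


Write X = Σ X_I over the C(85, 2) = 3570 pairs i < j, with X_I the indicator of one inversion.
There are 3570 indicators.
For each fixed pair i < j, the values π(i) and π(j) are two distinct elements of {1, …, 85} in uniformly random order; by symmetry P[π(i) > π(j)] = 1/2.
By linearity: E[X] = 3570 · (1/2) = C(85, 2) · (1/2) = 3570/2 = 1785 ≈ 1785.0000.

E[X] = 1785 = 1785.0000.


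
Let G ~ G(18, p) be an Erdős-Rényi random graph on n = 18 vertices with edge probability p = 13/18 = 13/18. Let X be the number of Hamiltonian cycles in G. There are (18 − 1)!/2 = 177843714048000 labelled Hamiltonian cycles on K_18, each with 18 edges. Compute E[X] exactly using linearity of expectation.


K_18 has (18 − 1)!/2 = 177843714048000 labelled Hamiltonian cycles.
For each such Hamiltonian cycle H, let X_H = 1 if all 18 edges of H are present in G. Then P[X_H = 1] = p^{18} = (13/18)^{18} = 112455406951957393129/39346408075296537575424.
Summing the indicators: E[X] = Σ_H E[X_H] = 177843714048000 · p^{18} = 177843714048000 · 112455406951957393129/39346408075296537575424 = 1674446952588776589016668875/3294258113514384.
Numerically: E[X] ≈ 5.08e+11.

E[X] = 177843714048000 · (13/18)^{18} = 1674446952588776589016668875/3294258113514384 ≈ 5.08e+11.


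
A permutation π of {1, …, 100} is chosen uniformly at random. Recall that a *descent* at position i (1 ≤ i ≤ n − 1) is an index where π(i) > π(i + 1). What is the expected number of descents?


Write X = Σ X_I over i = 1, …, 99, with X_I the indicator of one descent.
There are 99 indicators.
For each fixed i, the pair (π(i), π(i+1)) is a uniformly random ordered pair of distinct values from {1, …, 100}; by symmetry P[π(i) > π(i+1)] = 1/2.
By linearity: E[X] = 99 · (1/2) = (100 − 1) · (1/2) = 99/2 ≈ 49.500.

E[X] = 99/2 = 49.500.


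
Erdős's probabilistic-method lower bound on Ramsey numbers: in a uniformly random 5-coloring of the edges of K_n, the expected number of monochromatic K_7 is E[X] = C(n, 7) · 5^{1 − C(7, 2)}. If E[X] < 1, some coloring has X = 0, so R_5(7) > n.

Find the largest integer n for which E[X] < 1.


We need C(n, 7) · 5^{1 − 21} < 1, i.e. C(n, 7) < 5^{21 − 1} = 95367431640625.
Check values of n near the boundary:
  n = 334: C(334, 7) = 86359460961576; 86359460961576 < 95367431640625? YES
  n = 335: C(335, 7) = 88202498238195; 88202498238195 < 95367431640625? YES
  n = 336: C(336, 7) = 90079147136880; 90079147136880 < 95367431640625? YES
  n = 337: C(337, 7) = 91989916924632; 91989916924632 < 95367431640625? YES
  n = 338: C(338, 7) = 93935323022736; 93935323022736 < 95367431640625? YES
  n = 339: C(339, 7) = 95915887062372; 95915887062372 < 95367431640625? NO
  n = 340: C(340, 7) = 97932136940560; 97932136940560 < 95367431640625? NO
The largest n with C(n, 7) < 95367431640625 is n = 338 (where E[X] = 93935323022736/95367431640625 ≈ 0.984983). Hence R_5(7) > 338, i.e. R_5(7) ≥ 339.

Largest n = 338; hence R_5(7) > 338.


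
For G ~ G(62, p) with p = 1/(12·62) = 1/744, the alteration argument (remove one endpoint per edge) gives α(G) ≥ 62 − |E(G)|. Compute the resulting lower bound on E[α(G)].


E[|E(G)|] = C(62, 2)·p = 1891 · (1/744) = 61/24.
E[α(G)] ≥ n − E[|E(G)|] = 62 − 61/24 = 1427/24.
Numerically: ≈ 59.45833.
(This is only a lower bound; the true E[α(G)] may be larger.)

E[α(G)] ≥ 1427/24 ≈ 59.45833.


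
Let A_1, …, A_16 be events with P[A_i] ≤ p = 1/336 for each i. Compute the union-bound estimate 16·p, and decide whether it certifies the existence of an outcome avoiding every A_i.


Union bound: P[∪_{i=1}^{16} A_i] ≤ Σ_i P[A_i] ≤ 16·p = 16·(1/336) = 1/21.
Numerically: 1/21 ≈ 0.047619.
Is 1/21 < 1? YES.
Since P[∪ A_i] ≤ 1/21 < 1, the complement has P[∩ A_i^c] ≥ 1 − 1/21 = 20/21 > 0, so some outcome avoids every A_i.

16·p = 1/21 ≈ 0.047619; existence CERTIFIED by the union bound.


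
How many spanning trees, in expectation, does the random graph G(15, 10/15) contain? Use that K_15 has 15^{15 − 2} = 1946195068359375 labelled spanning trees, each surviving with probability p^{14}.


K_15 has 15^{15 − 2} = 1946195068359375 labelled spanning trees.
For each such spanning tree H, let X_H = 1 if all 14 edges of H are present in G. Then P[X_H = 1] = p^{14} = (2/3)^{14} = 16384/4782969.
Summing the indicators: E[X] = Σ_H E[X_H] = 1946195068359375 · p^{14} = 1946195068359375 · 16384/4782969 = 20000000000000/3.
Numerically: E[X] ≈ 6.67e+12.

E[X] = 1946195068359375 · (2/3)^{14} = 20000000000000/3 ≈ 6.67e+12.


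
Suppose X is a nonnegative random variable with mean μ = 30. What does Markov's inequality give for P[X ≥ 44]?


μ = E[X] = 30, a = 44.
Markov: P[X ≥ 44] ≤ μ/a = (30)/44 = 15/22.
Numerically: ≈ 0.681818.
(Since a = 44 > μ = 30.000000, the bound 15/22 is < 1 and informative.)

P[X ≥ 44] ≤ 15/22 ≈ 0.681818.


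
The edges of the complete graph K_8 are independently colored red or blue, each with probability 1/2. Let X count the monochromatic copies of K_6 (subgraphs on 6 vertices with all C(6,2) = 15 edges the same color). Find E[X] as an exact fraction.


Let X = Σ_S X_S over the C(8, 6) = 28 subsets S of size 6, where X_S = 1 if the K_6 on S is monochromatic.
For a fixed S, the K_6 on S has C(6, 2) = 15 edges. P[all 15 edges red] = (1/2)^15, and likewise for blue, so P[monochromatic] = 2·(1/2)^15 = 2^{1 − 15} = 1/16384.
Summing: E[X] = C(8, 6) · 2^{1 − 15} = 28 · 1/16384 = 7/4096.
Numerically: E[X] ≈ 0.002.

E[X] = C(8,6)·2^(1−C(6,2)) = 7/4096 ≈ 0.002.


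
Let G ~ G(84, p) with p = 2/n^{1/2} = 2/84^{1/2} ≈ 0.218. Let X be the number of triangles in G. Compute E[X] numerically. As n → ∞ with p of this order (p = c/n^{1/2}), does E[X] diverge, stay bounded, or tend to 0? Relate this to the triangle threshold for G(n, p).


Number of potential triangles: C(84, 3) = 95284.
Each occurs with probability p³ ≈ (0.218)³ ≈ 1.03913e-02.
By linearity: E[X] = C(84, 3)·p³ ≈ 95284 · 1.03913e-02 ≈ 990.127.
Since α = 1/2 < 1, p = c/n^{1/2} ≫ 1/n is above the triangle threshold p ~ 1/n. Asymptotically E[X] ~ (c³/6)·n^{3(1−α)} = (2³/6)·n^{1.5} → ∞; triangles are abundant w.h.p.

E[X] ≈ 990.127; in regime p = Θ(1/n^{1/2}) E[X] diverges (above the triangle threshold p ~ 1/n).


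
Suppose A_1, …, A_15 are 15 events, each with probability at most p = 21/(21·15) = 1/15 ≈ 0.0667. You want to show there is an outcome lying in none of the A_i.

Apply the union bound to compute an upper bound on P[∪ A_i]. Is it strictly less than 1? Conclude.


Union bound: P[∪_{i=1}^{15} A_i] ≤ Σ_i P[A_i] ≤ 15·p = 15·(1/15) = 1.
Numerically: 1 ≈ 1.0000.
Is 1 < 1? NO.
Since the bound 1 is ≥ 1, the union bound is uninformative here; it does NOT by itself certify existence.

15·p = 1 ≈ 1.0000; existence NOT certified by the union bound.


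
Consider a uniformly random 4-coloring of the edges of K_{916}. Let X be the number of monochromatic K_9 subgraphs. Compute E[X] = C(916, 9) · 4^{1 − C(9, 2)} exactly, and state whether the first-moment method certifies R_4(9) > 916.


E[X] = C(916, 9) · 4^{1 − 36} = 1202748565202942340440 · 4^{−35} = 1202748565202942340440/1180591620717411303424.
As a reduced fraction: E[X] = 150343570650367792555/147573952589676412928 ≈ 1.0187677.
Is E[X] < 1? NO.
Since E[X] ≥ 1, the first-moment bound is inconclusive at n = 916; it does NOT by itself certify R_4(9) > 916.

E[X] = 150343570650367792555/147573952589676412928 ≈ 1.0187677; E[X] ≥ 1; first-moment method inconclusive here.


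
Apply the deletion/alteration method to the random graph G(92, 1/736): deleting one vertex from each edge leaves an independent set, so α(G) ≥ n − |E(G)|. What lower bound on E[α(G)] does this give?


E[|E(G)|] = C(92, 2)·p = 4186 · (1/736) = 91/16.
E[α(G)] ≥ n − E[|E(G)|] = 92 − 91/16 = 1381/16.
Numerically: ≈ 86.312.
(This is only a lower bound; the true E[α(G)] may be larger.)

E[α(G)] ≥ 1381/16 ≈ 86.312.


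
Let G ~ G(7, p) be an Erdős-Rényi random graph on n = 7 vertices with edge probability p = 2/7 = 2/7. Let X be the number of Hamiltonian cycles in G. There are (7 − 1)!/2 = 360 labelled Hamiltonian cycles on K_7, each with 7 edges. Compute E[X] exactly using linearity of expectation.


K_7 has (7 − 1)!/2 = 360 labelled Hamiltonian cycles.
For each such Hamiltonian cycle H, let X_H = 1 if all 7 edges of H are present in G. Then P[X_H = 1] = p^{7} = (2/7)^{7} = 128/823543.
By linearity of expectation: E[X] = Σ_H E[X_H] = 360 · p^{7} = 360 · 128/823543 = 46080/823543.
Numerically: E[X] ≈ 0.055953.

E[X] = 360 · (2/7)^{7} = 46080/823543 ≈ 0.055953.


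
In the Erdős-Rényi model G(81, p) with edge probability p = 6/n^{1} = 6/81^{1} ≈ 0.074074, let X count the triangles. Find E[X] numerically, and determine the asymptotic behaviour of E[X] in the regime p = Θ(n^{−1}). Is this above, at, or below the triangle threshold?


Number of potential triangles: C(81, 3) = 85320.
Each occurs with probability p³ ≈ (0.074074)³ ≈ 4.0644211e-04.
By linearity: E[X] = C(81, 3)·p³ ≈ 85320 · 4.0644211e-04 ≈ 34.67764.
Here α = 1, so p = 6/n is exactly at the triangle threshold p ~ 1/n. Asymptotically E[X] → c³/6 = 6³/6 = 36 ≈ 36.00000, a bounded constant. In this regime the triangle count is asymptotically Poisson(c³/6).

E[X] ≈ 34.67764; in regime p = Θ(1/n^{1}) E[X] stays bounded (at the triangle threshold p ~ 1/n).


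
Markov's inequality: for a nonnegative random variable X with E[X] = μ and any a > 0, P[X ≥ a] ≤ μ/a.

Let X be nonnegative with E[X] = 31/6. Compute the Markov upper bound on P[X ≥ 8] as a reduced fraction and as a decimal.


μ = E[X] = 31/6, a = 8.
Markov: P[X ≥ 8] ≤ μ/a = (31/6)/8 = 31/48.
Numerically: ≈ 0.645833.
(Since a = 8 > μ = 5.166667, the bound 31/48 is < 1 and informative.)

P[X ≥ 8] ≤ 31/48 ≈ 0.645833.


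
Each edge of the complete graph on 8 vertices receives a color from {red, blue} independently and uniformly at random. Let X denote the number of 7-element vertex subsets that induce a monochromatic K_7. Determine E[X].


Let X = Σ_S X_S over the C(8, 7) = 8 subsets S of size 7, where X_S = 1 if the K_7 on S is monochromatic.
For a fixed S, the K_7 on S has C(7, 2) = 21 edges. P[all 21 edges red] = (1/2)^21, and likewise for blue, so P[monochromatic] = 2·(1/2)^21 = 2^{1 − 21} = 1/1048576.
Summing: E[X] = C(8, 7) · 2^{1 − 21} = 8 · 1/1048576 = 1/131072.
Numerically: E[X] ≈ 0.0000.

E[X] = C(8,7)·2^(1−C(7,2)) = 1/131072 ≈ 0.0000.


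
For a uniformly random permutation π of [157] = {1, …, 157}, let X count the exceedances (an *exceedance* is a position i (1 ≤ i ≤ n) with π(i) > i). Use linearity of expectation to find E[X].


Write X = Σ_{i=1}^{157} X_i, where X_i = 1_{π(i) > i}.
For each fixed i, π(i) is uniform over {1, …, 157} (marginal of a uniform permutation), so P[π(i) > i] = (n − i)/n. Summing: Σ_{i=1}^{157} (n − i)/n = (0 + 1 + … + 156)/157 = 157(157 − 1)/(2·157) = (157 − 1)/2.
Hence E[X] = Σ_{i=1}^{157} (157 − i)/157 = 78 ≈ 78.0000.

E[X] = 78 = 78.0000.


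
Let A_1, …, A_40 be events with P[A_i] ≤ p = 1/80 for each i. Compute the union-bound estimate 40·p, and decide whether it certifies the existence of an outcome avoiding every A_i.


Union bound: P[∪_{i=1}^{40} A_i] ≤ Σ_i P[A_i] ≤ 40·p = 40·(1/80) = 1/2.
Numerically: 1/2 ≈ 0.50000.
Is 1/2 < 1? YES.
Since P[∪ A_i] ≤ 1/2 < 1, the complement has P[∩ A_i^c] ≥ 1 − 1/2 = 1/2 > 0, so some outcome avoids every A_i.

40·p = 1/2 ≈ 0.50000; existence CERTIFIED by the union bound.


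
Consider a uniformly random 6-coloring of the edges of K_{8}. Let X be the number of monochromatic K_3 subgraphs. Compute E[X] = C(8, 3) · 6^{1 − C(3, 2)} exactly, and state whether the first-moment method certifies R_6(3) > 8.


E[X] = C(8, 3) · 6^{1 − 3} = 56 · 6^{−2} = 56/36.
As a reduced fraction: E[X] = 14/9 ≈ 1.55556.
Is E[X] < 1? NO.
Since E[X] ≥ 1, the first-moment bound is inconclusive at n = 8; it does NOT by itself certify R_6(3) > 8.

E[X] = 14/9 ≈ 1.55556; E[X] ≥ 1; first-moment method inconclusive here.


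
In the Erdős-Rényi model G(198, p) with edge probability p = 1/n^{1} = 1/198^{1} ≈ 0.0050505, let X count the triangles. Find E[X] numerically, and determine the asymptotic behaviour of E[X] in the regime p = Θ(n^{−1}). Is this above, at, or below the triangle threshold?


Number of potential triangles: C(198, 3) = 1274196.
Each occurs with probability p³ ≈ (0.0050505)³ ≈ 1.2882627e-07.
By linearity: E[X] = C(198, 3)·p³ ≈ 1274196 · 1.2882627e-07 ≈ 0.16415.
Here α = 1, so p = 1/n is exactly at the triangle threshold p ~ 1/n. Asymptotically E[X] → c³/6 = 1³/6 = 1/6 ≈ 0.16667, a bounded constant. In this regime the triangle count is asymptotically Poisson(c³/6).

E[X] ≈ 0.16415; in regime p = Θ(1/n^{1}) E[X] stays bounded (at the triangle threshold p ~ 1/n).


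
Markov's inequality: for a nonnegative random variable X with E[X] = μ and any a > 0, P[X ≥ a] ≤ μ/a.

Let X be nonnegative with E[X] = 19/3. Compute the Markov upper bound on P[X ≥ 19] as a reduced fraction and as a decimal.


μ = E[X] = 19/3, a = 19.
Markov: P[X ≥ 19] ≤ μ/a = (19/3)/19 = 1/3.
Numerically: ≈ 0.333.
(Since a = 19 > μ = 6.333, the bound 1/3 is < 1 and informative.)

P[X ≥ 19] ≤ 1/3 ≈ 0.333.


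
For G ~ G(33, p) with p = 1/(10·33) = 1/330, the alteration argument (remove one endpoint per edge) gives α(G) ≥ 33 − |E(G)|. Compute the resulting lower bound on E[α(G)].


E[|E(G)|] = C(33, 2)·p = 528 · (1/330) = 8/5.
E[α(G)] ≥ n − E[|E(G)|] = 33 − 8/5 = 157/5.
Numerically: ≈ 31.4000.
(This is only a lower bound; the true E[α(G)] may be larger.)

E[α(G)] ≥ 157/5 ≈ 31.4000.


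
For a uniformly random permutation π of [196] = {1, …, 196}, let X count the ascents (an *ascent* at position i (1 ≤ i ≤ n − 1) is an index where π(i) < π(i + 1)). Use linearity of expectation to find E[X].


Write X = Σ X_I over i = 1, …, 195, with X_I the indicator of one ascent.
There are 195 indicators.
For each fixed i, the pair (π(i), π(i+1)) is a uniformly random ordered pair of distinct values from {1, …, 196}; by symmetry P[π(i) < π(i+1)] = 1/2.
By linearity: E[X] = 195 · (1/2) = (196 − 1) · (1/2) = 195/2 ≈ 97.5000.

E[X] = 195/2 = 97.5000.


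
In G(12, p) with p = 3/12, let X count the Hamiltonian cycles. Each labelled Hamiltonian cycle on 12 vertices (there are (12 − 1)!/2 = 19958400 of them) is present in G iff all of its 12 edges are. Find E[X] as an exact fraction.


K_12 has (12 − 1)!/2 = 19958400 labelled Hamiltonian cycles.
For each such Hamiltonian cycle H, let X_H = 1 if all 12 edges of H are present in G. Then P[X_H = 1] = p^{12} = (1/4)^{12} = 1/16777216.
By linearity: E[X] = Σ_H E[X_H] = 19958400 · p^{12} = 19958400 · 1/16777216 = 155925/131072.
Numerically: E[X] ≈ 1.19.

E[X] = 19958400 · (1/4)^{12} = 155925/131072 ≈ 1.19.


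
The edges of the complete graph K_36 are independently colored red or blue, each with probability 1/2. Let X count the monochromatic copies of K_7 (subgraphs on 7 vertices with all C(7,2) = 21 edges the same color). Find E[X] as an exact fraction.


Let X = Σ_S X_S over the C(36, 7) = 8347680 subsets S of size 7, where X_S = 1 if the K_7 on S is monochromatic.
For a fixed S, the K_7 on S has C(7, 2) = 21 edges. P[all 21 edges red] = (1/2)^21, and likewise for blue, so P[monochromatic] = 2·(1/2)^21 = 2^{1 − 21} = 1/1048576.
By linearity: E[X] = C(36, 7) · 2^{1 − 21} = 8347680 · 1/1048576 = 260865/32768.
Numerically: E[X] ≈ 7.9610.

E[X] = C(36,7)·2^(1−C(7,2)) = 260865/32768 ≈ 7.9610.


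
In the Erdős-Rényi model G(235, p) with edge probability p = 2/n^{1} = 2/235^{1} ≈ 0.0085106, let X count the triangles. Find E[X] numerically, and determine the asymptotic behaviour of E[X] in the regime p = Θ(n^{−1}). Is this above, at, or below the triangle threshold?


Number of potential triangles: C(235, 3) = 2135445.
Each occurs with probability p³ ≈ (0.0085106)³ ≈ 6.1643374e-07.
By linearity: E[X] = C(235, 3)·p³ ≈ 2135445 · 6.1643374e-07 ≈ 1.31636.
Here α = 1, so p = 2/n is exactly at the triangle threshold p ~ 1/n. Asymptotically E[X] → c³/6 = 2³/6 = 4/3 ≈ 1.33333, a bounded constant. In this regime the triangle count is asymptotically Poisson(c³/6).

E[X] ≈ 1.31636; in regime p = Θ(1/n^{1}) E[X] stays bounded (at the triangle threshold p ~ 1/n).


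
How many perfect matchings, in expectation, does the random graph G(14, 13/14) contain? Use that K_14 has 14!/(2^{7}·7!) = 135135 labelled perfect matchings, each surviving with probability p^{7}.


K_14 has 14!/(2^{7}·7!) = 135135 labelled perfect matchings.
For each such perfect matching H, let X_H = 1 if all 7 edges of H are present in G. Then P[X_H = 1] = p^{7} = (13/14)^{7} = 62748517/105413504.
By linearity of expectation: E[X] = Σ_H E[X_H] = 135135 · p^{7} = 135135 · 62748517/105413504 = 1211360120685/15059072.
Numerically: E[X] ≈ 80440.6.

E[X] = 135135 · (13/14)^{7} = 1211360120685/15059072 ≈ 80440.6.


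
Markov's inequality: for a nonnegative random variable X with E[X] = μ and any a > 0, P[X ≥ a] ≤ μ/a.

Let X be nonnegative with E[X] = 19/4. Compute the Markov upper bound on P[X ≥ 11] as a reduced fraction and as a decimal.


μ = E[X] = 19/4, a = 11.
Markov: P[X ≥ 11] ≤ μ/a = (19/4)/11 = 19/44.
Numerically: ≈ 0.43182.
(Since a = 11 > μ = 4.75000, the bound 19/44 is < 1 and informative.)

P[X ≥ 11] ≤ 19/44 ≈ 0.43182.


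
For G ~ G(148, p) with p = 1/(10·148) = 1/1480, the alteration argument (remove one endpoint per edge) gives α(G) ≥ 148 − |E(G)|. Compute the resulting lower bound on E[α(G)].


E[|E(G)|] = C(148, 2)·p = 10878 · (1/1480) = 147/20.
E[α(G)] ≥ n − E[|E(G)|] = 148 − 147/20 = 2813/20.
Numerically: ≈ 140.650000.
(This is only a lower bound; the true E[α(G)] may be larger.)

E[α(G)] ≥ 2813/20 ≈ 140.650000.


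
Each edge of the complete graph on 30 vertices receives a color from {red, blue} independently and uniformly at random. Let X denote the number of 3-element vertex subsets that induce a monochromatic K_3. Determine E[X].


Let X = Σ_S X_S over the C(30, 3) = 4060 subsets S of size 3, where X_S = 1 if the K_3 on S is monochromatic.
For a fixed S, the K_3 on S has C(3, 2) = 3 edges. P[all 3 edges red] = (1/2)^3, and likewise for blue, so P[monochromatic] = 2·(1/2)^3 = 2^{1 − 3} = 1/4.
By linearity of expectation: E[X] = C(30, 3) · 2^{1 − 3} = 4060 · 1/4 = 1015.
Numerically: E[X] ≈ 1015.000000.

E[X] = C(30,3)·2^(1−C(3,2)) = 1015 ≈ 1015.000000.


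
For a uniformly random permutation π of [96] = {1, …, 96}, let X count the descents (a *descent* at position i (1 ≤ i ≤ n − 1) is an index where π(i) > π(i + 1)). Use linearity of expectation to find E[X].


Write X = Σ X_I over i = 1, …, 95, with X_I the indicator of one descent.
There are 95 indicators.
For each fixed i, the pair (π(i), π(i+1)) is a uniformly random ordered pair of distinct values from {1, …, 96}; by symmetry P[π(i) > π(i+1)] = 1/2.
By linearity: E[X] = 95 · (1/2) = (96 − 1) · (1/2) = 95/2 ≈ 47.50000.

E[X] = 95/2 = 47.50000.


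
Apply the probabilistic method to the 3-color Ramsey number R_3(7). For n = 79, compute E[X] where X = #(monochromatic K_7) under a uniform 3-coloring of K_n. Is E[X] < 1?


E[X] = C(79, 7) · 3^{1 − 21} = 2898753715 · 3^{−20} = 2898753715/3486784401.
As a reduced fraction: E[X] = 2898753715/3486784401 ≈ 0.8314.
Is E[X] < 1? YES.
Since E[X] < 1, there exists a 3-coloring of K_{79} with no monochromatic K_7; hence R_3(7) > 79.

E[X] = 2898753715/3486784401 ≈ 0.8314; E[X] < 1, so R_3(7) > 79.


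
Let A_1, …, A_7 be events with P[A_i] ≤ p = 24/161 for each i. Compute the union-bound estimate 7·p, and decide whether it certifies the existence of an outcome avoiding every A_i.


Union bound: P[∪_{i=1}^{7} A_i] ≤ Σ_i P[A_i] ≤ 7·p = 7·(24/161) = 24/23.
Numerically: 24/23 ≈ 1.04348.
Is 24/23 < 1? NO.
Since the bound 24/23 is ≥ 1, the union bound is uninformative here; it does NOT by itself certify existence.

7·p = 24/23 ≈ 1.04348; existence NOT certified by the union bound.


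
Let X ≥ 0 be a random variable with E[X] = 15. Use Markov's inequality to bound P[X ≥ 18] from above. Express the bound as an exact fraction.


μ = E[X] = 15, a = 18.
Markov: P[X ≥ 18] ≤ μ/a = (15)/18 = 5/6.
Numerically: ≈ 0.833.
(Since a = 18 > μ = 15.000, the bound 5/6 is < 1 and informative.)

P[X ≥ 18] ≤ 5/6 ≈ 0.833.


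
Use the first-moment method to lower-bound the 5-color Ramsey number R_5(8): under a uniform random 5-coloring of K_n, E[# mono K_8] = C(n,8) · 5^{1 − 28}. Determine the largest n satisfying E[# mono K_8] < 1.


We need C(n, 8) · 5^{1 − 28} < 1, i.e. C(n, 8) < 5^{28 − 1} = 7450580596923828125.
Check values of n near the boundary:
  n = 860: C(860, 8) = 7182671140665308145; 7182671140665308145 < 7450580596923828125? YES
  n = 861: C(861, 8) = 7250034996615275865; 7250034996615275865 < 7450580596923828125? YES
  n = 862: C(862, 8) = 7317951015318931845; 7317951015318931845 < 7450580596923828125? YES
  n = 863: C(863, 8) = 7386423071602617757; 7386423071602617757 < 7450580596923828125? YES
  n = 864: C(864, 8) = 7455455062926006708; 7455455062926006708 < 7450580596923828125? NO
The largest n with C(n, 8) < 7450580596923828125 is n = 863 (where E[X] = 7386423071602617757/7450580596923828125 ≈ 0.991). Hence R_5(8) > 863, i.e. R_5(8) ≥ 864.

Largest n = 863; hence R_5(8) > 863.


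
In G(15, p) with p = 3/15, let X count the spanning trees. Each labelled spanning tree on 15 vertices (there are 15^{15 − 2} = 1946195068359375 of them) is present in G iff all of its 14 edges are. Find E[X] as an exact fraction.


K_15 has 15^{15 − 2} = 1946195068359375 labelled spanning trees.
For each such spanning tree H, let X_H = 1 if all 14 edges of H are present in G. Then P[X_H = 1] = p^{14} = (1/5)^{14} = 1/6103515625.
By linearity: E[X] = Σ_H E[X_H] = 1946195068359375 · p^{14} = 1946195068359375 · 1/6103515625 = 1594323/5.
Numerically: E[X] ≈ 3.19e+05.

E[X] = 1946195068359375 · (1/5)^{14} = 1594323/5 ≈ 3.19e+05.


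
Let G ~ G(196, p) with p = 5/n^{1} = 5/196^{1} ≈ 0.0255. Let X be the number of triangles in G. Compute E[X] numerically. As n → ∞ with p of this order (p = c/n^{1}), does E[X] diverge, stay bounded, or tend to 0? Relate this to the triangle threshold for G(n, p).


Number of potential triangles: C(196, 3) = 1235780.
Each occurs with probability p³ ≈ (0.0255)³ ≈ 1.66013e-05.
By linearity: E[X] = C(196, 3)·p³ ≈ 1235780 · 1.66013e-05 ≈ 20.516.
Here α = 1, so p = 5/n is exactly at the triangle threshold p ~ 1/n. Asymptotically E[X] → c³/6 = 5³/6 = 125/6 ≈ 20.833, a bounded constant. In this regime the triangle count is asymptotically Poisson(c³/6).

E[X] ≈ 20.516; in regime p = Θ(1/n^{1}) E[X] stays bounded (at the triangle threshold p ~ 1/n).


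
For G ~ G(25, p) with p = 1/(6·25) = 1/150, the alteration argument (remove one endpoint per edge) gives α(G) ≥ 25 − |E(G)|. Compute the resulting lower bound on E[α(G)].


E[|E(G)|] = C(25, 2)·p = 300 · (1/150) = 2.
E[α(G)] ≥ n − E[|E(G)|] = 25 − 2 = 23.
Numerically: ≈ 23.000000.
(This is only a lower bound; the true E[α(G)] may be larger.)

E[α(G)] ≥ 23 ≈ 23.000000.


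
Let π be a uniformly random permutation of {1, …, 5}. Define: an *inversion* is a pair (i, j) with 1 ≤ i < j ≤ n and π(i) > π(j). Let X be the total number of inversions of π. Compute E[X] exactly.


Write X = Σ X_I over the C(5, 2) = 10 pairs i < j, with X_I the indicator of one inversion.
There are 10 indicators.
For each fixed pair i < j, the values π(i) and π(j) are two distinct elements of {1, …, 5} in uniformly random order; by symmetry P[π(i) > π(j)] = 1/2.
By linearity: E[X] = 10 · (1/2) = C(5, 2) · (1/2) = 10/2 = 5 ≈ 5.0000.

E[X] = 5 = 5.0000.


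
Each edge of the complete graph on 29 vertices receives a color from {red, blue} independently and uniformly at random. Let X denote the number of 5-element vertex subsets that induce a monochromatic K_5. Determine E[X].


Let X = Σ_S X_S over the C(29, 5) = 118755 subsets S of size 5, where X_S = 1 if the K_5 on S is monochromatic.
For a fixed S, the K_5 on S has C(5, 2) = 10 edges. P[all 10 edges red] = (1/2)^10, and likewise for blue, so P[monochromatic] = 2·(1/2)^10 = 2^{1 − 10} = 1/512.
Summing: E[X] = C(29, 5) · 2^{1 − 10} = 118755 · 1/512 = 118755/512.
Numerically: E[X] ≈ 231.9434.

E[X] = C(29,5)·2^(1−C(5,2)) = 118755/512 ≈ 231.9434.


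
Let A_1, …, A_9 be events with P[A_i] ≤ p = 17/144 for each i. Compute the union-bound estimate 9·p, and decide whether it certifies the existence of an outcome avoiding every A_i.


Union bound: P[∪_{i=1}^{9} A_i] ≤ Σ_i P[A_i] ≤ 9·p = 9·(17/144) = 17/16.
Numerically: 17/16 ≈ 1.0625.
Is 17/16 < 1? NO.
Since the bound 17/16 is ≥ 1, the union bound is uninformative here; it does NOT by itself certify existence.

9·p = 17/16 ≈ 1.0625; existence NOT certified by the union bound.


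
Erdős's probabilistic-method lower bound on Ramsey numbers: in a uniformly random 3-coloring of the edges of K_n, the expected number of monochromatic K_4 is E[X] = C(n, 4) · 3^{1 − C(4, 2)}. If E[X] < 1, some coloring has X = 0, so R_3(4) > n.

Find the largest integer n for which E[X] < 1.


We need C(n, 4) · 3^{1 − 6} < 1, i.e. C(n, 4) < 3^{6 − 1} = 243.
Check values of n near the boundary:
  n = 8: C(8, 4) = 70; 70 < 243? YES
  n = 9: C(9, 4) = 126; 126 < 243? YES
  n = 10: C(10, 4) = 210; 210 < 243? YES
  n = 11: C(11, 4) = 330; 330 < 243? NO
  n = 12: C(12, 4) = 495; 495 < 243? NO
  n = 13: C(13, 4) = 715; 715 < 243? NO
The largest n with C(n, 4) < 243 is n = 10 (where E[X] = 70/81 ≈ 0.86420). Hence R_3(4) > 10, i.e. R_3(4) ≥ 11.

Largest n = 10; hence R_3(4) > 10.


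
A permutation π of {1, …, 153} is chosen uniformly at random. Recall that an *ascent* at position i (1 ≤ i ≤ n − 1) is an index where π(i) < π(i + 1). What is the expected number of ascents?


Write X = Σ X_I over i = 1, …, 152, with X_I the indicator of one ascent.
There are 152 indicators.
For each fixed i, the pair (π(i), π(i+1)) is a uniformly random ordered pair of distinct values from {1, …, 153}; by symmetry P[π(i) < π(i+1)] = 1/2.
By linearity: E[X] = 152 · (1/2) = (153 − 1) · (1/2) = 76 ≈ 76.000000.

E[X] = 76 = 76.000000.


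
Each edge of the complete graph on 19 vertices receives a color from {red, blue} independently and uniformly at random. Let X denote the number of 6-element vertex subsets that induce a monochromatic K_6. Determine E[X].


Let X = Σ_S X_S over the C(19, 6) = 27132 subsets S of size 6, where X_S = 1 if the K_6 on S is monochromatic.
For a fixed S, the K_6 on S has C(6, 2) = 15 edges. P[all 15 edges red] = (1/2)^15, and likewise for blue, so P[monochromatic] = 2·(1/2)^15 = 2^{1 − 15} = 1/16384.
By linearity of expectation: E[X] = C(19, 6) · 2^{1 − 15} = 27132 · 1/16384 = 6783/4096.
Numerically: E[X] ≈ 1.656.

E[X] = C(19,6)·2^(1−C(6,2)) = 6783/4096 ≈ 1.656.


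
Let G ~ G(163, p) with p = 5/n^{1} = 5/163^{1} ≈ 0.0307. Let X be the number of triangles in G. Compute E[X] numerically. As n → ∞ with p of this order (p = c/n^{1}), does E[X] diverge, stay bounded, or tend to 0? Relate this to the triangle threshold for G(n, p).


Number of potential triangles: C(163, 3) = 708561.
Each occurs with probability p³ ≈ (0.0307)³ ≈ 2.88634e-05.
By linearity: E[X] = C(163, 3)·p³ ≈ 708561 · 2.88634e-05 ≈ 20.451.
Here α = 1, so p = 5/n is exactly at the triangle threshold p ~ 1/n. Asymptotically E[X] → c³/6 = 5³/6 = 125/6 ≈ 20.833, a bounded constant. In this regime the triangle count is asymptotically Poisson(c³/6).

E[X] ≈ 20.451; in regime p = Θ(1/n^{1}) E[X] stays bounded (at the triangle threshold p ~ 1/n).
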